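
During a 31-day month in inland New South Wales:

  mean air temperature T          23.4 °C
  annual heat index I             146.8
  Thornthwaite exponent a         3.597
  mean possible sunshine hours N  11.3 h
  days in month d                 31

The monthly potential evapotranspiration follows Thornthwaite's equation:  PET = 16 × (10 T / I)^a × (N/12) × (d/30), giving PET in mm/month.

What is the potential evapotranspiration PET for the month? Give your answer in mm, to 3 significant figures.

83.3 mm

10T/I = 10 × 23.4 / 146.8 = 1.5940
(10T/I)^a = 1.5940^3.597 = 5.3500
Uncorrected PET = 16 × 5.3500 = 85.600 mm
Correction = (N/12)(d/30) = (11.3/12)(31/30) = 0.9731
PET = 85.600 × 0.9731 = 83.297 mm/month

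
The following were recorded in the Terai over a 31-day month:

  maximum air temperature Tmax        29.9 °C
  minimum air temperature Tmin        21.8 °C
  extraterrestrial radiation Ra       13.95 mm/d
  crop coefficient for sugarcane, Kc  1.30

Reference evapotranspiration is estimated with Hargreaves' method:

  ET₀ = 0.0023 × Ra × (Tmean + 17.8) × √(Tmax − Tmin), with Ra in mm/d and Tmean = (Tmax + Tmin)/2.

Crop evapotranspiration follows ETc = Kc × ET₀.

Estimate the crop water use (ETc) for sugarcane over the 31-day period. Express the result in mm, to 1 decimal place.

Tmean = (29.9 + 21.8)/2 = 25.85 °C
ET₀ = 0.0023 × 13.95 × (25.85 + 17.8) × √8.1 = 0.0023 × 13.95 × 43.65 × 2.8460 = 3.9859 mm/d
ETc = Kc × ET₀ = 1.30 × 3.9859 = 5.1817 mm/d
Over 31 days: 5.1817 × 31 = 160.633 mm

160.6 mm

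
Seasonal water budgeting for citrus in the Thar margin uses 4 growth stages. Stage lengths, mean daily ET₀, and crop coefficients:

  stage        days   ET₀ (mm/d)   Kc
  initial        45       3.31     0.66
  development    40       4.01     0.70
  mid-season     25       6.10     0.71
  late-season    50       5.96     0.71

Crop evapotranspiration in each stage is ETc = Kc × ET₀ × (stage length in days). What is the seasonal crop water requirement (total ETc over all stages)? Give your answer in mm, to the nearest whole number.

initial: 0.66 × 3.31 × 45 = 98.31 mm
development: 0.70 × 4.01 × 40 = 112.28 mm
mid-season: 0.71 × 6.10 × 25 = 108.28 mm
late-season: 0.71 × 5.96 × 50 = 211.58 mm
Seasonal total = 530.45 mm

530 mm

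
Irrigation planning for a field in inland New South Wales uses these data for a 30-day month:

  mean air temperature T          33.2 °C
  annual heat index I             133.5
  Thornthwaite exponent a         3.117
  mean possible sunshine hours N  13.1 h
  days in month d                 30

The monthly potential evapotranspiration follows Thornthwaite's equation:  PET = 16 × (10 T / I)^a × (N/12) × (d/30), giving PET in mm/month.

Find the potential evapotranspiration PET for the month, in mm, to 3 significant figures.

10T/I = 10 × 33.2 / 133.5 = 2.4869
(10T/I)^a = 2.4869^3.117 = 17.1107
Uncorrected PET = 16 × 17.1107 = 273.771 mm
Correction = (N/12)(d/30) = (13.1/12)(30/30) = 1.0917
PET = 273.771 × 1.0917 = 298.876 mm/month

299 mm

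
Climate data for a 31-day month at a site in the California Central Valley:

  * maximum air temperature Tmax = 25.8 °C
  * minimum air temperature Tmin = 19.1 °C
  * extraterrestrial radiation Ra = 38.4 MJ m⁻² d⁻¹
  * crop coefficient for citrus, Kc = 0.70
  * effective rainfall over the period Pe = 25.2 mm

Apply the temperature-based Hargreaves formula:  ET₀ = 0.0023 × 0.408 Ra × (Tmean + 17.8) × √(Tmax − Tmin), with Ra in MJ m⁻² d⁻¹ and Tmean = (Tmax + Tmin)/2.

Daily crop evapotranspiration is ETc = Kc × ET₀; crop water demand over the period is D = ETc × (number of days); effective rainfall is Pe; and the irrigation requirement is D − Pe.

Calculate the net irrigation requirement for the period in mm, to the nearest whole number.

Tmean = (25.8 + 19.1)/2 = 22.45 °C
0.408 Ra = 0.408 × 38.4 = 15.6672 mm/d equivalent
ET₀ = 0.0023 × 15.6672 × (22.45 + 17.8) × √6.7 = 0.0023 × 15.6672 × 40.25 × 2.5884 = 3.7542 mm/d
ETc = Kc × ET₀ = 0.70 × 3.7542 = 2.6279 mm/d
Crop demand D = ETc × 31 d = 2.6279 × 31 = 81.465 mm
D − Pe = 81.465 − 25.2 = 56.265 mm

56 mm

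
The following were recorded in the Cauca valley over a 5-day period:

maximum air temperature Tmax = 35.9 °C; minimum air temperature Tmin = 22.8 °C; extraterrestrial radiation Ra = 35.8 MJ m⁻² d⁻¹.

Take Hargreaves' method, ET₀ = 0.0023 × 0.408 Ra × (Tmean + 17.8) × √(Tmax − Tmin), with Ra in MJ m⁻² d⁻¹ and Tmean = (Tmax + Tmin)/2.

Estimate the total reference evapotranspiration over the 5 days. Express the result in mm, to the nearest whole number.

Tmean = (35.9 + 22.8)/2 = 29.35 °C
0.408 Ra = 0.408 × 35.8 = 14.6064 mm/d equivalent
ET₀ = 0.0023 × 14.6064 × (29.35 + 17.8) × √13.1 = 0.0023 × 14.6064 × 47.15 × 3.6194 = 5.7331 mm/d
Over 5 days: 5.7331 × 5 = 28.666 mm

29 mm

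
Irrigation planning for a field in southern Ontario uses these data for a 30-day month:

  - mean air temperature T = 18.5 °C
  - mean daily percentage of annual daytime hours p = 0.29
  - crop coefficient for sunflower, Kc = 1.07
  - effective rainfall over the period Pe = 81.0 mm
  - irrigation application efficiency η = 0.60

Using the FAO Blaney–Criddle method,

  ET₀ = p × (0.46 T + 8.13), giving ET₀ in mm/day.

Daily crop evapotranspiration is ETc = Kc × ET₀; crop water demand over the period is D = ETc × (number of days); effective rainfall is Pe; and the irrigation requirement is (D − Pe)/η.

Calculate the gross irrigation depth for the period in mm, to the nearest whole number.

ET₀ = 0.29 × (0.46 × 18.5 + 8.13) = 0.29 × 16.640 = 4.8256 mm/d
ETc = Kc × ET₀ = 1.07 × 4.8256 = 5.1634 mm/d
Crop demand D = ETc × 30 d = 5.1634 × 30 = 154.902 mm
D − Pe = 154.902 − 81.0 = 73.902 mm
Gross irrigation = 73.902 / 0.60 = 123.170 mm

123 mm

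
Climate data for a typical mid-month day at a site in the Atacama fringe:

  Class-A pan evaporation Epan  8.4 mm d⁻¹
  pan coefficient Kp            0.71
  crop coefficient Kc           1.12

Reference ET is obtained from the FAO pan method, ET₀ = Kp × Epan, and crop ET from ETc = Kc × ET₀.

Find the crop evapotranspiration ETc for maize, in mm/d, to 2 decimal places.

6.68 mm/d

ET₀ = 0.71 × 8.4 = 5.9640 mm/d
ETc = Kc × ET₀ = 1.12 × 5.9640 = 6.6797 mm/d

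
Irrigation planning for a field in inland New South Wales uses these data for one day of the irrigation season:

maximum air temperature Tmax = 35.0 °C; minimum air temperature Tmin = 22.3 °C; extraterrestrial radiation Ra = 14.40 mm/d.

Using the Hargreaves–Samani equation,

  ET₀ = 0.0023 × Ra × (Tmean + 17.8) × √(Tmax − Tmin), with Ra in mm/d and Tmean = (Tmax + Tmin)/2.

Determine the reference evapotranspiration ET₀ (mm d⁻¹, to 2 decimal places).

Tmean = (35.0 + 22.3)/2 = 28.65 °C
ET₀ = 0.0023 × 14.40 × (28.65 + 17.8) × √12.7 = 0.0023 × 14.40 × 46.45 × 3.5637 = 5.4825 mm/d

5.48 mm d⁻¹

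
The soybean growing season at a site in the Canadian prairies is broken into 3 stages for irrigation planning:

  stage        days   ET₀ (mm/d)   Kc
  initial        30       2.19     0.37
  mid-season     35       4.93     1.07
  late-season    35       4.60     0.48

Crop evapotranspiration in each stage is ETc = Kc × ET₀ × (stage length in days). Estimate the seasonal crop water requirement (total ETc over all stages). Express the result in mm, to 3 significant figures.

initial: 0.37 × 2.19 × 30 = 24.31 mm
mid-season: 1.07 × 4.93 × 35 = 184.63 mm
late-season: 0.48 × 4.60 × 35 = 77.28 mm
Seasonal total = 286.22 mm

286 mm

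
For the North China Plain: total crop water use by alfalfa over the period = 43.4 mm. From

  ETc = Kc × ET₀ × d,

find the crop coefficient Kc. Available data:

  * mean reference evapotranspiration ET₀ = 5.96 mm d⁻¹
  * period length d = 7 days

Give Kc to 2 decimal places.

1.04

ETc = Kc × ET₀ × d  ⇒  Kc = ETc / (ET₀ × d)
Kc = 43.4 / (5.96 × 7) = 43.4 / 41.72 = 1.0403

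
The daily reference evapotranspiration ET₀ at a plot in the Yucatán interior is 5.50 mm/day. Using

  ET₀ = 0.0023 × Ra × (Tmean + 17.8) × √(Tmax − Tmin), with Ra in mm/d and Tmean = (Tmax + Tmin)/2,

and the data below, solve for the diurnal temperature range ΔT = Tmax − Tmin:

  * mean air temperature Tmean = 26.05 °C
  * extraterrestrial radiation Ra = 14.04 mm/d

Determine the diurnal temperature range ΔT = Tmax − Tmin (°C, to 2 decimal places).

15.09 °C

√ΔT = ET₀ / [0.0023 × Ra × (Tmean+17.8)] = 5.50 / (0.0023 × 14.04 × 43.85) = 3.8842
ΔT = 3.8842² = 15.087 °C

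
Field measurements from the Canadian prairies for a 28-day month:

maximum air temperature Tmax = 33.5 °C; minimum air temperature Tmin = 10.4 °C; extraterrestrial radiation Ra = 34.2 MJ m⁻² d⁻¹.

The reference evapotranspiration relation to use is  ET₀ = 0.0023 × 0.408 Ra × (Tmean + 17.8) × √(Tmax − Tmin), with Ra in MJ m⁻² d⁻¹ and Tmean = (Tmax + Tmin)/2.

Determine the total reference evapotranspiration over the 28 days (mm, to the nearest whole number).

172 mm

Tmean = (33.5 + 10.4)/2 = 21.95 °C
0.408 Ra = 0.408 × 34.2 = 13.9536 mm/d equivalent
ET₀ = 0.0023 × 13.9536 × (21.95 + 17.8) × √23.1 = 0.0023 × 13.9536 × 39.75 × 4.8062 = 6.1313 mm/d
Over 28 days: 6.1313 × 28 = 171.676 mm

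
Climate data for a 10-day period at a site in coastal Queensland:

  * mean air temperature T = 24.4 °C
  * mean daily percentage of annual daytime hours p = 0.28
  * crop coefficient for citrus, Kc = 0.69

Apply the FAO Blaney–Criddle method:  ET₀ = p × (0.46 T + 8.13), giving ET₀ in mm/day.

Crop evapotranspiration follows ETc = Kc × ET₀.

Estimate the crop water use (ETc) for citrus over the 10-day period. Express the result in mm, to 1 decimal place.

ET₀ = 0.28 × (0.46 × 24.4 + 8.13) = 0.28 × 19.354 = 5.4191 mm/d
ETc = Kc × ET₀ = 0.69 × 5.4191 = 3.7392 mm/d
Over 10 days: 3.7392 × 10 = 37.392 mm

37.4 mm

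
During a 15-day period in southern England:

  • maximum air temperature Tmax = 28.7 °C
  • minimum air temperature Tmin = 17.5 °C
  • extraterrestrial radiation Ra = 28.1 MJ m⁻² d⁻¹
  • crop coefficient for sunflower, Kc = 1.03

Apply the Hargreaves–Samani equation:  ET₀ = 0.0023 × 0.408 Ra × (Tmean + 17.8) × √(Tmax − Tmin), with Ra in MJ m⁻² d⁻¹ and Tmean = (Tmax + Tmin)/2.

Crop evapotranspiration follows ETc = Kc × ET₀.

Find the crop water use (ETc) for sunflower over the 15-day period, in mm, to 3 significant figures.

Tmean = (28.7 + 17.5)/2 = 23.10 °C
0.408 Ra = 0.408 × 28.1 = 11.4648 mm/d equivalent
ET₀ = 0.0023 × 11.4648 × (23.10 + 17.8) × √11.2 = 0.0023 × 11.4648 × 40.90 × 3.3466 = 3.6093 mm/d
ETc = Kc × ET₀ = 1.03 × 3.6093 = 3.7176 mm/d
Over 15 days: 3.7176 × 15 = 55.764 mm

55.8 mm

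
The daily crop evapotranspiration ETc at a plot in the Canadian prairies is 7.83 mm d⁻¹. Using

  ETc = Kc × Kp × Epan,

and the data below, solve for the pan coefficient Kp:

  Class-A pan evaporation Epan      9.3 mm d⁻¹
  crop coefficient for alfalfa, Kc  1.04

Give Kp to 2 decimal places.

ETc = Kc × Kp × Epan  ⇒  Kp = ETc / (Kc × Epan)
Kp = 7.83 / (1.04 × 9.3) = 7.83 / 9.672 = 0.8096

0.81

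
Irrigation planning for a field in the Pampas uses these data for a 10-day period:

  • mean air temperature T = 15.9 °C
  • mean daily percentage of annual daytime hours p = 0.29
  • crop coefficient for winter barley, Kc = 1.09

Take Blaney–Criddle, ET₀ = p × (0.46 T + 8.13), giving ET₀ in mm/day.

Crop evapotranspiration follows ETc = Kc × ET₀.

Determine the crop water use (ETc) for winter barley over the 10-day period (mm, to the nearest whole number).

49 mm

ET₀ = 0.29 × (0.46 × 15.9 + 8.13) = 0.29 × 15.444 = 4.4788 mm/d
ETc = Kc × ET₀ = 1.09 × 4.4788 = 4.8819 mm/d
Over 10 days: 4.8819 × 10 = 48.819 mm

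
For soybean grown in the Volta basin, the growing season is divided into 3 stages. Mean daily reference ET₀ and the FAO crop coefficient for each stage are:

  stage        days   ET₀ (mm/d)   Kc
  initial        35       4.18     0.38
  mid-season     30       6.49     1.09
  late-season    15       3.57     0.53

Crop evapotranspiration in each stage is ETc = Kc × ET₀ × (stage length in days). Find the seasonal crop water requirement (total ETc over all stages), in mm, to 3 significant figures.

initial: 0.38 × 4.18 × 35 = 55.59 mm
mid-season: 1.09 × 6.49 × 30 = 212.22 mm
late-season: 0.53 × 3.57 × 15 = 28.38 mm
Seasonal total = 296.19 mm

296 mm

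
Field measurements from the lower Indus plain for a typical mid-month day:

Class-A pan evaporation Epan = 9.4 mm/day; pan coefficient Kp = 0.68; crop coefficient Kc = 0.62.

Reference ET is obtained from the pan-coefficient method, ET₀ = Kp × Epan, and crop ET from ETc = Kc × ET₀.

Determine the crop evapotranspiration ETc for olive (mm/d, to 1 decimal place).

ET₀ = 0.68 × 9.4 = 6.3920 mm/d
ETc = Kc × ET₀ = 0.62 × 6.3920 = 3.9630 mm/d

4.0 mm/d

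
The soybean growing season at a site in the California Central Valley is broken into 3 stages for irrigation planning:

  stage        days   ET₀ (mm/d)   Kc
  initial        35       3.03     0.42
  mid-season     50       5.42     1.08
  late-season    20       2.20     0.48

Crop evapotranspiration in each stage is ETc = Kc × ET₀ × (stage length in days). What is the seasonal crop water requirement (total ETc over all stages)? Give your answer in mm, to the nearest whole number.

358 mm

initial: 0.42 × 3.03 × 35 = 44.54 mm
mid-season: 1.08 × 5.42 × 50 = 292.68 mm
late-season: 0.48 × 2.20 × 20 = 21.12 mm
Seasonal total = 358.34 mm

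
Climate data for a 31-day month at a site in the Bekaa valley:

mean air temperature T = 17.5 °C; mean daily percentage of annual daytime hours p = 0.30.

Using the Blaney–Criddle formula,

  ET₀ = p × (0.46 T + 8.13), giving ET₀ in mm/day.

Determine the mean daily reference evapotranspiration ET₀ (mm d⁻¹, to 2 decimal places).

4.85 mm d⁻¹

ET₀ = 0.30 × (0.46 × 17.5 + 8.13) = 0.30 × 16.180 = 4.8540 mm/d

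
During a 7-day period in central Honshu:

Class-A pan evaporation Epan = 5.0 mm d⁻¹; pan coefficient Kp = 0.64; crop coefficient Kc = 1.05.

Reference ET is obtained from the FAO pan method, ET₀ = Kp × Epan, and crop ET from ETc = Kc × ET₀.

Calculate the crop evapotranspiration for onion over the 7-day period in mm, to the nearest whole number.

ET₀ = 0.64 × 5.0 = 3.2000 mm/d
ETc = Kc × ET₀ = 1.05 × 3.2000 = 3.3600 mm/d
Over 7 days: 3.3600 × 7 = 23.520 mm

24 mm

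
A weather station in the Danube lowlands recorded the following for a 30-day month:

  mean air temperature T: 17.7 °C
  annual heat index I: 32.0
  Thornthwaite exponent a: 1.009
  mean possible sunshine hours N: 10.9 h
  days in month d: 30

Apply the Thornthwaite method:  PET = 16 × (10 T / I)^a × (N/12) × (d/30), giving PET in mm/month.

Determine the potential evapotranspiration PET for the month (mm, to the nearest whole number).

10T/I = 10 × 17.7 / 32.0 = 5.5313
(10T/I)^a = 5.5313^1.009 = 5.6171
Uncorrected PET = 16 × 5.6171 = 89.874 mm
Correction = (N/12)(d/30) = (10.9/12)(30/30) = 0.9083
PET = 89.874 × 0.9083 = 81.633 mm/month

82 mm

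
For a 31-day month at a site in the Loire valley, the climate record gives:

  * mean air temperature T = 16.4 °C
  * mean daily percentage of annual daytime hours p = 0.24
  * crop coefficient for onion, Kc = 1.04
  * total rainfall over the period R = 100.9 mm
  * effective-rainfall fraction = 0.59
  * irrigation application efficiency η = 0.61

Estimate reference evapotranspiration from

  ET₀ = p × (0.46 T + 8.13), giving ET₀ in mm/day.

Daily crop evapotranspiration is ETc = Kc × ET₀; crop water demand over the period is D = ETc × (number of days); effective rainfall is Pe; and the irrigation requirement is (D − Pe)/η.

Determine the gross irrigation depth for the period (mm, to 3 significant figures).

101 mm

ET₀ = 0.24 × (0.46 × 16.4 + 8.13) = 0.24 × 15.674 = 3.7618 mm/d
ETc = Kc × ET₀ = 1.04 × 3.7618 = 3.9123 mm/d
Crop demand D = ETc × 31 d = 3.9123 × 31 = 121.281 mm
Pe = 0.59 × 100.9 = 59.531 mm
D − Pe = 121.281 − 59.531 = 61.750 mm
Gross irrigation = 61.750 / 0.61 = 101.230 mm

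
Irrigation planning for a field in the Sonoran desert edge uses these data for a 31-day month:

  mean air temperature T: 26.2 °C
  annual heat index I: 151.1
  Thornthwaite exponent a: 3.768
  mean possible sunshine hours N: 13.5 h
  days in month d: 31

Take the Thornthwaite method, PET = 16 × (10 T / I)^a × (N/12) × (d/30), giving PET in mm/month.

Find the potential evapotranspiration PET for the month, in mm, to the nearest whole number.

148 mm

10T/I = 10 × 26.2 / 151.1 = 1.7340
(10T/I)^a = 1.7340^3.768 = 7.9568
Uncorrected PET = 16 × 7.9568 = 127.309 mm
Correction = (N/12)(d/30) = (13.5/12)(31/30) = 1.1625
PET = 127.309 × 1.1625 = 147.997 mm/month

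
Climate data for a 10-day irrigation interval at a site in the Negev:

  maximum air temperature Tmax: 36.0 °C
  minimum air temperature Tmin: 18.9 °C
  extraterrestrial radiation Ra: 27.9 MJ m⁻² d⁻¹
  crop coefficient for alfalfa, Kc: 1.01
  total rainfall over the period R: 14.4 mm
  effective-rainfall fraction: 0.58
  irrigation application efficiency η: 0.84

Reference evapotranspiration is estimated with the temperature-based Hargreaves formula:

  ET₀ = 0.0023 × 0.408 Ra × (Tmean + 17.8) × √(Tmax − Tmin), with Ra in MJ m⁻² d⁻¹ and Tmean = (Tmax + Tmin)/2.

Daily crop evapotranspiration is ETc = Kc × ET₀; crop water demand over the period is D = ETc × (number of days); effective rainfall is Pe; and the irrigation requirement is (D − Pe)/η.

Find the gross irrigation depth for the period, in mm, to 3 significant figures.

49.0 mm

Tmean = (36.0 + 18.9)/2 = 27.45 °C
0.408 Ra = 0.408 × 27.9 = 11.3832 mm/d equivalent
ET₀ = 0.0023 × 11.3832 × (27.45 + 17.8) × √17.1 = 0.0023 × 11.3832 × 45.25 × 4.1352 = 4.8990 mm/d
ETc = Kc × ET₀ = 1.01 × 4.8990 = 4.9480 mm/d
Crop demand D = ETc × 10 d = 4.9480 × 10 = 49.480 mm
Pe = 0.58 × 14.4 = 8.352 mm
D − Pe = 49.480 − 8.352 = 41.128 mm
Gross irrigation = 41.128 / 0.84 = 48.962 mm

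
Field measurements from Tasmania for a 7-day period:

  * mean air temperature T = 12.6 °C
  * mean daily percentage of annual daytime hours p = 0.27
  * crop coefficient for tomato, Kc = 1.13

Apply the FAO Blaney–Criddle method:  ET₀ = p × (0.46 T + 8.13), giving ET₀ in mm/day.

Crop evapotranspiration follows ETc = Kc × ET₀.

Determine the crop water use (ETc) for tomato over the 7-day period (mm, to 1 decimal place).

29.7 mm

ET₀ = 0.27 × (0.46 × 12.6 + 8.13) = 0.27 × 13.926 = 3.7600 mm/d
ETc = Kc × ET₀ = 1.13 × 3.7600 = 4.2488 mm/d
Over 7 days: 4.2488 × 7 = 29.742 mm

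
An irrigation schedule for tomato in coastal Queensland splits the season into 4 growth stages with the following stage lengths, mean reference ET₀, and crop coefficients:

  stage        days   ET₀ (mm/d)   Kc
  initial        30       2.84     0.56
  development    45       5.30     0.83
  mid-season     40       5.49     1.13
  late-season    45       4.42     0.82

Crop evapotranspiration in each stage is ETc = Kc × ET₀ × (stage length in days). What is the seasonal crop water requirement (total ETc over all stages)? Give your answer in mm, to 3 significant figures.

initial: 0.56 × 2.84 × 30 = 47.71 mm
development: 0.83 × 5.30 × 45 = 197.96 mm
mid-season: 1.13 × 5.49 × 40 = 248.15 mm
late-season: 0.82 × 4.42 × 45 = 163.10 mm
Seasonal total = 656.92 mm

657 mm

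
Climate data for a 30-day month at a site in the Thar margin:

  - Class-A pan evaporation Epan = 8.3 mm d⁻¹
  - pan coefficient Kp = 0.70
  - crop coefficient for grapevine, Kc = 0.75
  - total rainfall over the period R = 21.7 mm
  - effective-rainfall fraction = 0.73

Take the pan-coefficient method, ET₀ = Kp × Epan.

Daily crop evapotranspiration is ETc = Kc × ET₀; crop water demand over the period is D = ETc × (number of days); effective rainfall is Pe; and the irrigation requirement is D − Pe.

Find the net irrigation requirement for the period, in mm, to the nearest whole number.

115 mm

ET₀ = 0.70 × 8.3 = 5.8100 mm/d
ETc = Kc × ET₀ = 0.75 × 5.8100 = 4.3575 mm/d
Crop demand D = ETc × 30 d = 4.3575 × 30 = 130.725 mm
Pe = 0.73 × 21.7 = 15.841 mm
D − Pe = 130.725 − 15.841 = 114.884 mm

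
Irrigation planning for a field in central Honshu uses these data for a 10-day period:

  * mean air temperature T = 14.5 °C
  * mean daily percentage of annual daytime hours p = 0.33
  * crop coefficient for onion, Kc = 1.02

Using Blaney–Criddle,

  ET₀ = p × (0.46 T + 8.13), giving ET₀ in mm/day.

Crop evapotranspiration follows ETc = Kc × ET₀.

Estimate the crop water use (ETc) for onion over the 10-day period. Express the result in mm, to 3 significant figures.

ET₀ = 0.33 × (0.46 × 14.5 + 8.13) = 0.33 × 14.800 = 4.8840 mm/d
ETc = Kc × ET₀ = 1.02 × 4.8840 = 4.9817 mm/d
Over 10 days: 4.9817 × 10 = 49.817 mm

49.8 mm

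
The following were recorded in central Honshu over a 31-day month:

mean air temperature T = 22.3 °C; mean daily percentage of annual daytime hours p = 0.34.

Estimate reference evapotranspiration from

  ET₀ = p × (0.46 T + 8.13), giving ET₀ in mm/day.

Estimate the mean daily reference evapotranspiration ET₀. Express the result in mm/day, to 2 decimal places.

ET₀ = 0.34 × (0.46 × 22.3 + 8.13) = 0.34 × 18.388 = 6.2519 mm/d

6.25 mm/day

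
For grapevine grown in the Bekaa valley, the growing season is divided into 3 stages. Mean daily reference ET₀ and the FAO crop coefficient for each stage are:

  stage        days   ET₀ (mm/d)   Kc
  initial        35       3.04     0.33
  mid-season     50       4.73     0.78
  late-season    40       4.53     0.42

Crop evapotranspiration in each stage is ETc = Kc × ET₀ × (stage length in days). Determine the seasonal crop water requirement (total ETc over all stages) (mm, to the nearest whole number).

296 mm

initial: 0.33 × 3.04 × 35 = 35.11 mm
mid-season: 0.78 × 4.73 × 50 = 184.47 mm
late-season: 0.42 × 4.53 × 40 = 76.10 mm
Seasonal total = 295.68 mm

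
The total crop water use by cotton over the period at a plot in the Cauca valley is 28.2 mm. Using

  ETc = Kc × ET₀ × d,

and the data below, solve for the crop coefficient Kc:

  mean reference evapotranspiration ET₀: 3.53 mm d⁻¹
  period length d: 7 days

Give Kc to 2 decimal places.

1.14

ETc = Kc × ET₀ × d  ⇒  Kc = ETc / (ET₀ × d)
Kc = 28.2 / (3.53 × 7) = 28.2 / 24.71 = 1.1412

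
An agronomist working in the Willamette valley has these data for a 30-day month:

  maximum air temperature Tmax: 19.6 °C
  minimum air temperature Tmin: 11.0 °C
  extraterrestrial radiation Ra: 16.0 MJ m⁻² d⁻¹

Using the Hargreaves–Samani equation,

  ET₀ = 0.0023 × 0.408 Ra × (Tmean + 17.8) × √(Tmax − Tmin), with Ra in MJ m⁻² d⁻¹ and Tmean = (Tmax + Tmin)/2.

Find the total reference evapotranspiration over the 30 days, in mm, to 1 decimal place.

43.7 mm

Tmean = (19.6 + 11.0)/2 = 15.30 °C
0.408 Ra = 0.408 × 16.0 = 6.5280 mm/d equivalent
ET₀ = 0.0023 × 6.5280 × (15.30 + 17.8) × √8.6 = 0.0023 × 6.5280 × 33.10 × 2.9326 = 1.4574 mm/d
Over 30 days: 1.4574 × 30 = 43.722 mm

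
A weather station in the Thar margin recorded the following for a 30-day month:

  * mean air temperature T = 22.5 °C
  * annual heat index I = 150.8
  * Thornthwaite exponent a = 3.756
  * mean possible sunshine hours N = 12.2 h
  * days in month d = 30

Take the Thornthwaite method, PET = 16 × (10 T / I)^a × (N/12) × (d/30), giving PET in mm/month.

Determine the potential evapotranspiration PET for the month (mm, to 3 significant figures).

10T/I = 10 × 22.5 / 150.8 = 1.4920
(10T/I)^a = 1.4920^3.756 = 4.4944
Uncorrected PET = 16 × 4.4944 = 71.910 mm
Correction = (N/12)(d/30) = (12.2/12)(30/30) = 1.0167
PET = 71.910 × 1.0167 = 73.111 mm/month

73.1 mm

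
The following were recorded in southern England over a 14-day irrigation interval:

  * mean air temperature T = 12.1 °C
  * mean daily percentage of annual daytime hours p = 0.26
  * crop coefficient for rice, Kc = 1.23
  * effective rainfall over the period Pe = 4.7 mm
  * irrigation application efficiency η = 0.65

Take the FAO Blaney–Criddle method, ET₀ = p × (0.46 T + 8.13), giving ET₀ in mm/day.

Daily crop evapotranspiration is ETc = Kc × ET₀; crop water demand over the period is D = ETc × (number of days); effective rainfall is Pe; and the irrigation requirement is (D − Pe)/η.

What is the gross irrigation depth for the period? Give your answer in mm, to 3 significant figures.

87.1 mm

ET₀ = 0.26 × (0.46 × 12.1 + 8.13) = 0.26 × 13.696 = 3.5610 mm/d
ETc = Kc × ET₀ = 1.23 × 3.5610 = 4.3800 mm/d
Crop demand D = ETc × 14 d = 4.3800 × 14 = 61.320 mm
D − Pe = 61.320 − 4.7 = 56.620 mm
Gross irrigation = 56.620 / 0.65 = 87.108 mm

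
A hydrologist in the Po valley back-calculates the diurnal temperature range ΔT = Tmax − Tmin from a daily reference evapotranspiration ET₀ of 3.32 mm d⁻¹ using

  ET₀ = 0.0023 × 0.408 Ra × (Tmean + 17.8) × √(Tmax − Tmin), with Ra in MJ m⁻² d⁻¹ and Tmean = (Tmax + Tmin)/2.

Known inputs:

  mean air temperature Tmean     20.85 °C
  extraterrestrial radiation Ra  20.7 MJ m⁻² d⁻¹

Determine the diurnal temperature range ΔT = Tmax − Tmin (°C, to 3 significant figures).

√ΔT = ET₀ / [0.0023 × 0.408 × Ra × (Tmean+17.8)] = 3.32 / (0.0023 × 8.4456 × 38.65) = 4.4221
ΔT = 4.4221² = 19.555 °C

19.6 °C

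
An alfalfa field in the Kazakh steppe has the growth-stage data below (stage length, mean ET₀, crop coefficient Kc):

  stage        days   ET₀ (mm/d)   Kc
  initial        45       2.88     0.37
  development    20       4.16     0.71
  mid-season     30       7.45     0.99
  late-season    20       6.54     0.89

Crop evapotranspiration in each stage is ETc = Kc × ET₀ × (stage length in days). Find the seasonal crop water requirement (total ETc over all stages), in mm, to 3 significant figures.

445 mm

initial: 0.37 × 2.88 × 45 = 47.95 mm
development: 0.71 × 4.16 × 20 = 59.07 mm
mid-season: 0.99 × 7.45 × 30 = 221.27 mm
late-season: 0.89 × 6.54 × 20 = 116.41 mm
Seasonal total = 444.70 mm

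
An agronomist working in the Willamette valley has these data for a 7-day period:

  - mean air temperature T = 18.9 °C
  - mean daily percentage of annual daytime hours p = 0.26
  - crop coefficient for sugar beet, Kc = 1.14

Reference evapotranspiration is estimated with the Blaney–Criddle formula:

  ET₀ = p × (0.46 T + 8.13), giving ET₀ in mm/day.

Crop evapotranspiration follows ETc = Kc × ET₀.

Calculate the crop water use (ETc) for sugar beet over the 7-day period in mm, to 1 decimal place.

34.9 mm

ET₀ = 0.26 × (0.46 × 18.9 + 8.13) = 0.26 × 16.824 = 4.3742 mm/d
ETc = Kc × ET₀ = 1.14 × 4.3742 = 4.9866 mm/d
Over 7 days: 4.9866 × 7 = 34.906 mm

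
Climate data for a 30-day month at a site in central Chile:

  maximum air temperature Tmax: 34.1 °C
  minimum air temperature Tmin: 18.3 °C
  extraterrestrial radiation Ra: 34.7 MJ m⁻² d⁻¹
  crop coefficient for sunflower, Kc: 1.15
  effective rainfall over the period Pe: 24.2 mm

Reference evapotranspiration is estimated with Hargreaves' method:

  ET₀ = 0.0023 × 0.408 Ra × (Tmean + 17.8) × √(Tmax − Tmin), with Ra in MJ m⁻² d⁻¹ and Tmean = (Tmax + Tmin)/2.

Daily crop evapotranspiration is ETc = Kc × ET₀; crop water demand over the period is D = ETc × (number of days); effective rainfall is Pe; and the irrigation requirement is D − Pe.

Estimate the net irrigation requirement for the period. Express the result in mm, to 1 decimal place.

Tmean = (34.1 + 18.3)/2 = 26.20 °C
0.408 Ra = 0.408 × 34.7 = 14.1576 mm/d equivalent
ET₀ = 0.0023 × 14.1576 × (26.20 + 17.8) × √15.8 = 0.0023 × 14.1576 × 44.00 × 3.9749 = 5.6950 mm/d
ETc = Kc × ET₀ = 1.15 × 5.6950 = 6.5493 mm/d
Crop demand D = ETc × 30 d = 6.5493 × 30 = 196.479 mm
D − Pe = 196.479 − 24.2 = 172.279 mm

172.3 mm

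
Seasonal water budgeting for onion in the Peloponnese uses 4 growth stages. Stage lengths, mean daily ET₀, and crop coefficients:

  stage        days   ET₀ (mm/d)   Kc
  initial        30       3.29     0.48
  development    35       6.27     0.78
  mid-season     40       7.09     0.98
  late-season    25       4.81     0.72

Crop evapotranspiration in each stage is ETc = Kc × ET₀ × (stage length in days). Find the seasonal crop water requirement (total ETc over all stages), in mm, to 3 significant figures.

initial: 0.48 × 3.29 × 30 = 47.38 mm
development: 0.78 × 6.27 × 35 = 171.17 mm
mid-season: 0.98 × 7.09 × 40 = 277.93 mm
late-season: 0.72 × 4.81 × 25 = 86.58 mm
Seasonal total = 583.06 mm

583 mm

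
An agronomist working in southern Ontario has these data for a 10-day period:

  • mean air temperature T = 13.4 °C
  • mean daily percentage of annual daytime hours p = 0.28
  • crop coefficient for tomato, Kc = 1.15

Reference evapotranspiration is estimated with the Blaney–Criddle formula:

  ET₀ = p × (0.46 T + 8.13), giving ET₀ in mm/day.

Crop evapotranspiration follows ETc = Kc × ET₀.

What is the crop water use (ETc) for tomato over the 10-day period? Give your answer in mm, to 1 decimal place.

46.0 mm

ET₀ = 0.28 × (0.46 × 13.4 + 8.13) = 0.28 × 14.294 = 4.0023 mm/d
ETc = Kc × ET₀ = 1.15 × 4.0023 = 4.6026 mm/d
Over 10 days: 4.6026 × 10 = 46.026 mm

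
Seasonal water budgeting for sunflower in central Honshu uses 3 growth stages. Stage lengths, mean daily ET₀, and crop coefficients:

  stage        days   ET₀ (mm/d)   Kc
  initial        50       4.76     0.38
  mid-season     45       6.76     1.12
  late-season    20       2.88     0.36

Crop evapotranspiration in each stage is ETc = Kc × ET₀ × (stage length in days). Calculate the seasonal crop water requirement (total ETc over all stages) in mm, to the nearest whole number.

452 mm

initial: 0.38 × 4.76 × 50 = 90.44 mm
mid-season: 1.12 × 6.76 × 45 = 340.70 mm
late-season: 0.36 × 2.88 × 20 = 20.74 mm
Seasonal total = 451.88 mm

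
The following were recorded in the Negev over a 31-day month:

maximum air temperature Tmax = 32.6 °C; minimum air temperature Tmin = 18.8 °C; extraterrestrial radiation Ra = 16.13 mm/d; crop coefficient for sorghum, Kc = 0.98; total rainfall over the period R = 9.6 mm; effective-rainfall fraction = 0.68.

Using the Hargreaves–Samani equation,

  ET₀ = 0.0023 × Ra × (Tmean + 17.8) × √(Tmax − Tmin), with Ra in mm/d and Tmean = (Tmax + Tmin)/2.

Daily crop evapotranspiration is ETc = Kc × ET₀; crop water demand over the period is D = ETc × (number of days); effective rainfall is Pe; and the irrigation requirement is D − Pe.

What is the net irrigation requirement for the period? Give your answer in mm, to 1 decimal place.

Tmean = (32.6 + 18.8)/2 = 25.70 °C
ET₀ = 0.0023 × 16.13 × (25.70 + 17.8) × √13.8 = 0.0023 × 16.13 × 43.50 × 3.7148 = 5.9950 mm/d
ETc = Kc × ET₀ = 0.98 × 5.9950 = 5.8751 mm/d
Crop demand D = ETc × 31 d = 5.8751 × 31 = 182.128 mm
Pe = 0.68 × 9.6 = 6.528 mm
D − Pe = 182.128 − 6.528 = 175.600 mm

175.6 mm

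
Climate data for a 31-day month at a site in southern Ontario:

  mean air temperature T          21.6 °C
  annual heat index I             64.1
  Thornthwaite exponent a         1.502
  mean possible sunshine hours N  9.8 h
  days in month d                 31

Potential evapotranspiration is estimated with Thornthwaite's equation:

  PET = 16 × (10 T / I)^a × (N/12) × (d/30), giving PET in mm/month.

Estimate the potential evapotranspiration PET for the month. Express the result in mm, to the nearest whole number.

84 mm

10T/I = 10 × 21.6 / 64.1 = 3.3697
(10T/I)^a = 3.3697^1.502 = 6.2007
Uncorrected PET = 16 × 6.2007 = 99.211 mm
Correction = (N/12)(d/30) = (9.8/12)(31/30) = 0.8439
PET = 99.211 × 0.8439 = 83.724 mm/month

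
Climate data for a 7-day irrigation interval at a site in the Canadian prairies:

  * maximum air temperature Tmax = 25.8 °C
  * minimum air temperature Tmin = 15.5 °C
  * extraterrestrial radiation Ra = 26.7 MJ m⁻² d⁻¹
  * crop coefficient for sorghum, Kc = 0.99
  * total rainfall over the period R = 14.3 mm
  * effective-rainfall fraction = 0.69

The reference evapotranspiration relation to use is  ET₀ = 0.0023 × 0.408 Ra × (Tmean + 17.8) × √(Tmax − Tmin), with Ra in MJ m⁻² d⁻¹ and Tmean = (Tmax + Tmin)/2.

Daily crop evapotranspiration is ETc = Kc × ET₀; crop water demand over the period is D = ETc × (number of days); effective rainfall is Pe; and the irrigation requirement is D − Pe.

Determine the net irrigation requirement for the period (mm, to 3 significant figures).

Tmean = (25.8 + 15.5)/2 = 20.65 °C
0.408 Ra = 0.408 × 26.7 = 10.8936 mm/d equivalent
ET₀ = 0.0023 × 10.8936 × (20.65 + 17.8) × √10.3 = 0.0023 × 10.8936 × 38.45 × 3.2094 = 3.0919 mm/d
ETc = Kc × ET₀ = 0.99 × 3.0919 = 3.0610 mm/d
Crop demand D = ETc × 7 d = 3.0610 × 7 = 21.427 mm
Pe = 0.69 × 14.3 = 9.867 mm
D − Pe = 21.427 − 9.867 = 11.560 mm

11.6 mm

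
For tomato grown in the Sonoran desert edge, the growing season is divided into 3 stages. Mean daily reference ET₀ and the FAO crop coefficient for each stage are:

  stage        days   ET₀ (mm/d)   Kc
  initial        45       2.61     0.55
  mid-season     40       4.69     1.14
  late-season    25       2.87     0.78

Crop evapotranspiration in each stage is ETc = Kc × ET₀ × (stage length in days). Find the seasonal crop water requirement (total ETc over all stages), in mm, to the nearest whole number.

initial: 0.55 × 2.61 × 45 = 64.60 mm
mid-season: 1.14 × 4.69 × 40 = 213.86 mm
late-season: 0.78 × 2.87 × 25 = 55.97 mm
Seasonal total = 334.43 mm

334 mm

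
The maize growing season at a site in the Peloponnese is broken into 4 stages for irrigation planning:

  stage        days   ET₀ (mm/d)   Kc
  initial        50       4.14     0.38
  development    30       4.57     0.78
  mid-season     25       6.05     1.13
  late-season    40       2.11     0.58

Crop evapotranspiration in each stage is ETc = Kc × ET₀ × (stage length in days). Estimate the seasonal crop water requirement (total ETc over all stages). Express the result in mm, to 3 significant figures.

405 mm

initial: 0.38 × 4.14 × 50 = 78.66 mm
development: 0.78 × 4.57 × 30 = 106.94 mm
mid-season: 1.13 × 6.05 × 25 = 170.91 mm
late-season: 0.58 × 2.11 × 40 = 48.95 mm
Seasonal total = 405.46 mm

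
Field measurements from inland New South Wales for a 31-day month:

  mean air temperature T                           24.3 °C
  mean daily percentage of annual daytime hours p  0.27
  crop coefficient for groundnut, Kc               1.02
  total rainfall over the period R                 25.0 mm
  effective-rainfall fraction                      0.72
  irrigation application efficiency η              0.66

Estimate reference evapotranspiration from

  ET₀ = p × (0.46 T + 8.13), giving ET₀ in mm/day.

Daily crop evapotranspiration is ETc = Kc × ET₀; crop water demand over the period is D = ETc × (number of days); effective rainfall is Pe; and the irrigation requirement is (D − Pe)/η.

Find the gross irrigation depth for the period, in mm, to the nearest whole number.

ET₀ = 0.27 × (0.46 × 24.3 + 8.13) = 0.27 × 19.308 = 5.2132 mm/d
ETc = Kc × ET₀ = 1.02 × 5.2132 = 5.3175 mm/d
Crop demand D = ETc × 31 d = 5.3175 × 31 = 164.843 mm
Pe = 0.72 × 25.0 = 18.000 mm
D − Pe = 164.843 − 18.000 = 146.843 mm
Gross irrigation = 146.843 / 0.66 = 222.489 mm

222 mm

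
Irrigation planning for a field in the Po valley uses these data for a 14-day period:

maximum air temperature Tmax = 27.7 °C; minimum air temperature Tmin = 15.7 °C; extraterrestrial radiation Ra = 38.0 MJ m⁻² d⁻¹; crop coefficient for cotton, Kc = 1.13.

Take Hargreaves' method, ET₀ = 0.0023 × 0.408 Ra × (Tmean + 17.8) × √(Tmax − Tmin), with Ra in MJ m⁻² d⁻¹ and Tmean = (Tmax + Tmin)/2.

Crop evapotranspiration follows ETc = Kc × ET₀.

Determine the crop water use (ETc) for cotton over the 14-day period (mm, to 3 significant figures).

77.2 mm

Tmean = (27.7 + 15.7)/2 = 21.70 °C
0.408 Ra = 0.408 × 38.0 = 15.5040 mm/d equivalent
ET₀ = 0.0023 × 15.5040 × (21.70 + 17.8) × √12.0 = 0.0023 × 15.5040 × 39.50 × 3.4641 = 4.8793 mm/d
ETc = Kc × ET₀ = 1.13 × 4.8793 = 5.5136 mm/d
Over 14 days: 5.5136 × 14 = 77.190 mm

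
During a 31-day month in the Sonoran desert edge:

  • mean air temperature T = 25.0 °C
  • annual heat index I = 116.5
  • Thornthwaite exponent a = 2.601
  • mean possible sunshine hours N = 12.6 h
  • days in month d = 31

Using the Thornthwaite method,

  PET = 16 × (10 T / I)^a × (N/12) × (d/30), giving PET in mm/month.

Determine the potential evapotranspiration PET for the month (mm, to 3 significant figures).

10T/I = 10 × 25.0 / 116.5 = 2.1459
(10T/I)^a = 2.1459^2.601 = 7.2865
Uncorrected PET = 16 × 7.2865 = 116.584 mm
Correction = (N/12)(d/30) = (12.6/12)(31/30) = 1.0850
PET = 116.584 × 1.0850 = 126.494 mm/month

126 mm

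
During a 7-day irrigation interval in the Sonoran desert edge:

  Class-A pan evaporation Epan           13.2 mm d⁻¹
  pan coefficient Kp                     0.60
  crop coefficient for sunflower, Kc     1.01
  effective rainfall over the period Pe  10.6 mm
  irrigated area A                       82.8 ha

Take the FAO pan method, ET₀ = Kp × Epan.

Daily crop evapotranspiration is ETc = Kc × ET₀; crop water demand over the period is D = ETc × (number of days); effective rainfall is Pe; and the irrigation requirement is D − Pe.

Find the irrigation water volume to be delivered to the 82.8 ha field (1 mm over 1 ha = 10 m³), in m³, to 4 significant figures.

37590 m³

ET₀ = 0.60 × 13.2 = 7.9200 mm/d
ETc = Kc × ET₀ = 1.01 × 7.9200 = 7.9992 mm/d
Crop demand D = ETc × 7 d = 7.9992 × 7 = 55.994 mm
D − Pe = 55.994 − 10.6 = 45.394 mm
Volume = 45.394 mm × 82.8 ha × 10 = 37586.2 m³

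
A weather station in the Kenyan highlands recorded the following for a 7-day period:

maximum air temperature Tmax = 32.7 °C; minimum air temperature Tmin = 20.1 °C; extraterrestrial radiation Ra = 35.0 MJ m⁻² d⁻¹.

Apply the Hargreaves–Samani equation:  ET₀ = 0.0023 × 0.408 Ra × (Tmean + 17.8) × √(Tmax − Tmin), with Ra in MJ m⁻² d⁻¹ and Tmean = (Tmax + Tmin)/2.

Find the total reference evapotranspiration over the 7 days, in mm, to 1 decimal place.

36.1 mm

Tmean = (32.7 + 20.1)/2 = 26.40 °C
0.408 Ra = 0.408 × 35.0 = 14.2800 mm/d equivalent
ET₀ = 0.0023 × 14.2800 × (26.40 + 17.8) × √12.6 = 0.0023 × 14.2800 × 44.20 × 3.5496 = 5.1530 mm/d
Over 7 days: 5.1530 × 7 = 36.071 mm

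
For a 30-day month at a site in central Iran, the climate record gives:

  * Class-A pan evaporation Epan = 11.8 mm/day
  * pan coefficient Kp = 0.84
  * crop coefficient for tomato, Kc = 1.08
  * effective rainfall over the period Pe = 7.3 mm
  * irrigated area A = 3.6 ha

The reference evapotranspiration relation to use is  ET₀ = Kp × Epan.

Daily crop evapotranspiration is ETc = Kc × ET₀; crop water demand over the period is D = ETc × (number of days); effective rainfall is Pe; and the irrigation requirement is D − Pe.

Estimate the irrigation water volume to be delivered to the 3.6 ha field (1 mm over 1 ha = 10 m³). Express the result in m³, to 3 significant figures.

11300 m³

ET₀ = 0.84 × 11.8 = 9.9120 mm/d
ETc = Kc × ET₀ = 1.08 × 9.9120 = 10.7050 mm/d
Crop demand D = ETc × 30 d = 10.7050 × 30 = 321.150 mm
D − Pe = 321.150 − 7.3 = 313.850 mm
Volume = 313.850 mm × 3.6 ha × 10 = 11298.6 m³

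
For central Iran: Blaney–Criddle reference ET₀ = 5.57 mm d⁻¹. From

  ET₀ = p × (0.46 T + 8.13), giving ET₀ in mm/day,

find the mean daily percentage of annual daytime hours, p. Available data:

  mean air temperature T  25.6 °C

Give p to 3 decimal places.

0.280

p = ET₀ / (0.46 T + 8.13) = 5.57 / (0.46 × 25.6 + 8.13) = 5.57 / 19.906 = 0.2798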